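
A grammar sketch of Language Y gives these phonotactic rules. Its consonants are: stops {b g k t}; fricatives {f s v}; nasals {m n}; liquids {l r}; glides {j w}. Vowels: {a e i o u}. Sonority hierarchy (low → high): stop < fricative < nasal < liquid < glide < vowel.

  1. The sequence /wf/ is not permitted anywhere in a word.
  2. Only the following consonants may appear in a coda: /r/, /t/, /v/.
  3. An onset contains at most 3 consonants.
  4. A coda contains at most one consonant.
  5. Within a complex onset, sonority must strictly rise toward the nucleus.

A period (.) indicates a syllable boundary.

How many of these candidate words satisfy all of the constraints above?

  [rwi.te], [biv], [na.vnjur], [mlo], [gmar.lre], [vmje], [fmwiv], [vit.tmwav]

[rwi.te] — σ1 onset /rw/ (4→5 rises), coda /∅/ ok; σ2 onset /t/, coda /∅/ ok → permitted
[biv] — σ1 onset /b/, coda /v/ ok → permitted
[na.vnjur] — σ1 onset /n/, coda /∅/ ok; σ2 onset /vnj/ (2→3→5 rises), coda /r/ ok → permitted
[mlo] — σ1 onset /ml/ (3→4 rises), coda /∅/ ok → permitted
[gmar.lre] — violates constraint 5: syllable 2 onset /lr/: /l/ (liquid, 4) → /r/ (liquid, 4) does not rise → not permitted
[vmje] — σ1 onset /vmj/ (2→3→5 rises), coda /∅/ ok → permitted
[fmwiv] — σ1 onset /fmw/ (2→3→5 rises), coda /v/ ok → permitted
[vit.tmwav] — σ1 onset /v/, coda /t/ ok; σ2 onset /tmw/ (1→3→5 rises), coda /v/ ok → permitted
Permitted: [rwi.te], [biv], [na.vnjur], [mlo], [vmje], [fmwiv], [vit.tmwav] → 7.

7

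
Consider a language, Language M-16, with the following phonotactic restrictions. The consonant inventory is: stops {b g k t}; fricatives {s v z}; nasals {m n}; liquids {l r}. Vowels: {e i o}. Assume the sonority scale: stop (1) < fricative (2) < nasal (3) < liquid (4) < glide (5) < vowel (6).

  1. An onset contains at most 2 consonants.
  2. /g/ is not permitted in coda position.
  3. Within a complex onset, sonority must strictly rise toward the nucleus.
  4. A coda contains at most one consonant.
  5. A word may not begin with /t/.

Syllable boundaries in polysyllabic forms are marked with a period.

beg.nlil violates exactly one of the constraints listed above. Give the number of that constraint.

beg.nlil: syllable 1 coda contains /g/.
This is a violation of constraint 2: "/g/ is not permitted in coda position."
The remaining constraints (1, 3, 4, 5) are satisfied.

2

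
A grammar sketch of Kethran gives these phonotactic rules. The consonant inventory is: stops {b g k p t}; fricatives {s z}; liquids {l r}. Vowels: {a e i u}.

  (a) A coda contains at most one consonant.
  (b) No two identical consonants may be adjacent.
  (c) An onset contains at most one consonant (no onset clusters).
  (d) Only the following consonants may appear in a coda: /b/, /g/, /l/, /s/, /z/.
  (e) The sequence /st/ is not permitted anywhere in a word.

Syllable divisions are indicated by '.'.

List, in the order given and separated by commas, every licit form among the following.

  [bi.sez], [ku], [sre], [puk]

[bi.sez] — σ1 onset /b/, coda /∅/ ok; σ2 onset /s/, coda /z/ ok → licit
[ku] — σ1 onset /k/, coda /∅/ ok → licit
[sre] — violates constraint (c): syllable 1 onset /sr/ has 2 consonants (> 1) → illicit
[puk] — violates constraint (d): syllable 1 coda contains /k/, which is not a licensed coda consonant → illicit

[bi.sez], [ku]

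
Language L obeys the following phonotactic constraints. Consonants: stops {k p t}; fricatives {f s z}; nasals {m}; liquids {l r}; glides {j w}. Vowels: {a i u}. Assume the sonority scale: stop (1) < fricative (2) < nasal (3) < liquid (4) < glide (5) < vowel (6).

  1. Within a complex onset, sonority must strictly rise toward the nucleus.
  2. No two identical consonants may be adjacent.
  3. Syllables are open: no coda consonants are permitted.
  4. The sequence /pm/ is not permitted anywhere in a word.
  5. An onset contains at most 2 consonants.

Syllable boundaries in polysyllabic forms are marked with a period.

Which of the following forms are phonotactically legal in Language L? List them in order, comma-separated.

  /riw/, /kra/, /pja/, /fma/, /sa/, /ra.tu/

/kra/, /pja/, /fma/, /sa/, /ra.tu/

/riw/ — violates constraint 3: syllable 1 coda /w/ has 1 consonant (> 0) → phonotactically illegal
/kra/ — σ1 onset /kr/ (1→4 rises), coda /∅/ ok → phonotactically legal
/pja/ — σ1 onset /pj/ (1→5 rises), coda /∅/ ok → phonotactically legal
/fma/ — σ1 onset /fm/ (2→3 rises), coda /∅/ ok → phonotactically legal
/sa/ — σ1 onset /s/, coda /∅/ ok → phonotactically legal
/ra.tu/ — σ1 onset /r/, coda /∅/ ok; σ2 onset /t/, coda /∅/ ok → phonotactically legal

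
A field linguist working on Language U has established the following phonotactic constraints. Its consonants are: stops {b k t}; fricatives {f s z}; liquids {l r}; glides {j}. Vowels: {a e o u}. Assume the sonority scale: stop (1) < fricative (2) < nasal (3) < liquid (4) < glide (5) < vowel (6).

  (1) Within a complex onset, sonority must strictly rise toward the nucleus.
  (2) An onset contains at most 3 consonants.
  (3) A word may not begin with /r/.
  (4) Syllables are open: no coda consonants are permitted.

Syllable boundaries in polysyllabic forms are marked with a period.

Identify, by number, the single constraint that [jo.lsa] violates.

[jo.lsa]: syllable 2 onset /ls/: /l/ (liquid, 4) → /s/ (fricative, 2) does not rise.
This is a violation of constraint 1: "Within a complex onset, sonority must strictly rise toward the nucleus."
The remaining constraints (2, 3, 4) are satisfied.

1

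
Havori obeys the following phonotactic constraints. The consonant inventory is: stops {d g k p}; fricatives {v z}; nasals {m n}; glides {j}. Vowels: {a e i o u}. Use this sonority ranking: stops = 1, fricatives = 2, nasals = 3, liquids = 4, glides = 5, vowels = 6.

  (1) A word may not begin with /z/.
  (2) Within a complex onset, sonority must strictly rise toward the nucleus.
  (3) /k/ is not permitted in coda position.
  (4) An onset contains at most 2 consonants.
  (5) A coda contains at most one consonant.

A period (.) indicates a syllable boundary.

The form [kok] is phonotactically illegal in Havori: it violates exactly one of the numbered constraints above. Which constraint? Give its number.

3

[kok]: syllable 1 coda contains /k/.
This is a violation of constraint 3: "/k/ is not permitted in coda position."
The remaining constraints (1, 2, 4, 5) are satisfied.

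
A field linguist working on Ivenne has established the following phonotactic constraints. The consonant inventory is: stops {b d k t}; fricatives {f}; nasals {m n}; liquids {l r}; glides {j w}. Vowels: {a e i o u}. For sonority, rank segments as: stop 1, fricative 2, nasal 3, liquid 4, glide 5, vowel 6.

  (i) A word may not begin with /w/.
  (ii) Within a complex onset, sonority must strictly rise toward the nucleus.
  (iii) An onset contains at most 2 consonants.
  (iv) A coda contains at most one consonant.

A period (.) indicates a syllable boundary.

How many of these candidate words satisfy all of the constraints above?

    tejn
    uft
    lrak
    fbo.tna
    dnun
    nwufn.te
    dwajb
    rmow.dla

1

tejn — violates constraint (iv): syllable 1 coda /jn/ has 2 consonants (> 1) → ill-formed
uft — violates constraint (iv): syllable 1 coda /ft/ has 2 consonants (> 1) → ill-formed
lrak — violates constraint (ii): syllable 1 onset /lr/: /l/ (liquid, 4) → /r/ (liquid, 4) does not rise → ill-formed
fbo.tna — violates constraint (ii): syllable 1 onset /fb/: /f/ (fricative, 2) → /b/ (stop, 1) does not rise → ill-formed
dnun — σ1 onset /dn/ (1→3 rises), coda /n/ ok → well-formed
nwufn.te — violates constraint (iv): syllable 1 coda /fn/ has 2 consonants (> 1) → ill-formed
dwajb — violates constraint (iv): syllable 1 coda /jb/ has 2 consonants (> 1) → ill-formed
rmow.dla — violates constraint (ii): syllable 1 onset /rm/: /r/ (liquid, 4) → /m/ (nasal, 3) does not rise → ill-formed
Well-formed: dnun → 1.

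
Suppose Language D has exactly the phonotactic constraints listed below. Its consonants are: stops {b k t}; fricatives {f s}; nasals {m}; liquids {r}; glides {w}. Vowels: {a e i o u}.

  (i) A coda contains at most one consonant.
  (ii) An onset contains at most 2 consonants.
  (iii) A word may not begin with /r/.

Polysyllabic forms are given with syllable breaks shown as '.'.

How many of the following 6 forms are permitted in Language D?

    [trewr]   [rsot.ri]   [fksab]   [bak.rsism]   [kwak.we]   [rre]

1

[trewr] — violates constraint (i): syllable 1 coda /wr/ has 2 consonants (> 1) → not permitted
[rsot.ri] — violates constraint (iii): word begins with /r/ → not permitted
[fksab] — violates constraint (ii): syllable 1 onset /fks/ has 3 consonants (> 2) → not permitted
[bak.rsism] — violates constraint (i): syllable 2 coda /sm/ has 2 consonants (> 1) → not permitted
[kwak.we] — σ1 onset /kw/ (2C), coda /k/ ok; σ2 onset /w/, coda /∅/ ok → permitted
[rre] — violates constraint (iii): word begins with /r/ → not permitted
Permitted: [kwak.we] → 1.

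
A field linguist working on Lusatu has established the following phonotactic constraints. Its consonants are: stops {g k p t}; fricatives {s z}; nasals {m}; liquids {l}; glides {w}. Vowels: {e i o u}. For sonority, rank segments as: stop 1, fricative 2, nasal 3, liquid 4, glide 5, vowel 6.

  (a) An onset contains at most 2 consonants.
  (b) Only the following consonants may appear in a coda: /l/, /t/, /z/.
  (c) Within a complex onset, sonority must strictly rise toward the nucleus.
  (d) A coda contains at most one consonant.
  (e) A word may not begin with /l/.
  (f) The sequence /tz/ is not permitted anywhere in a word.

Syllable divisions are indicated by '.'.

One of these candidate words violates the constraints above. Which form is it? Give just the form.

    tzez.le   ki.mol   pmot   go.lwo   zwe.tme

tzez.le

tzez.le — violates constraint (f): contains banned sequence /tz/ → ill-formed
ki.mol — σ1 onset /k/, coda /∅/ ok; σ2 onset /m/, coda /l/ ok → well-formed
pmot — σ1 onset /pm/ (1→3 rises), coda /t/ ok → well-formed
go.lwo — σ1 onset /g/, coda /∅/ ok; σ2 onset /lw/ (4→5 rises), coda /∅/ ok → well-formed
zwe.tme — σ1 onset /zw/ (2→5 rises), coda /∅/ ok; σ2 onset /tm/ (1→3 rises), coda /∅/ ok → well-formed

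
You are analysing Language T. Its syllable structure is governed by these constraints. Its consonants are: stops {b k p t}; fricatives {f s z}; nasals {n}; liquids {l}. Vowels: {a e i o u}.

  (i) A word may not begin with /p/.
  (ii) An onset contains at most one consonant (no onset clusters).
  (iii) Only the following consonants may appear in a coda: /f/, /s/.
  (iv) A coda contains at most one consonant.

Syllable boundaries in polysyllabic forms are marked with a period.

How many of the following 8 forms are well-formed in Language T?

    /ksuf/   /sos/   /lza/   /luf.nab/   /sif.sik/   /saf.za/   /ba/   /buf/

4

/ksuf/ — violates constraint (ii): syllable 1 onset /ks/ has 2 consonants (> 1) → ill-formed
/sos/ — σ1 onset /s/, coda /s/ ok → well-formed
/lza/ — violates constraint (ii): syllable 1 onset /lz/ has 2 consonants (> 1) → ill-formed
/luf.nab/ — violates constraint (iii): syllable 2 coda contains /b/, which is not a licensed coda consonant → ill-formed
/sif.sik/ — violates constraint (iii): syllable 2 coda contains /k/, which is not a licensed coda consonant → ill-formed
/saf.za/ — σ1 onset /s/, coda /f/ ok; σ2 onset /z/, coda /∅/ ok → well-formed
/ba/ — σ1 onset /b/, coda /∅/ ok → well-formed
/buf/ — σ1 onset /b/, coda /f/ ok → well-formed
Well-formed: /sos/, /saf.za/, /ba/, /buf/ → 4.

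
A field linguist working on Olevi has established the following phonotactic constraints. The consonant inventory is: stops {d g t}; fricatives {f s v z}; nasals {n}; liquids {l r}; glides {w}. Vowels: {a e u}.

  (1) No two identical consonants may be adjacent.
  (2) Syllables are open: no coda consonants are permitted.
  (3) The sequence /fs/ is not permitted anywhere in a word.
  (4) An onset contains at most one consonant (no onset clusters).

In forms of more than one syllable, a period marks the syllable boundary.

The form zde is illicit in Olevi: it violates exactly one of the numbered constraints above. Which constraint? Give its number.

zde: syllable 1 onset /zd/ has 2 consonants (> 1).
This is a violation of constraint 4: "An onset contains at most one consonant (no onset clusters)."
The remaining constraints (1, 2, 3) are satisfied.

4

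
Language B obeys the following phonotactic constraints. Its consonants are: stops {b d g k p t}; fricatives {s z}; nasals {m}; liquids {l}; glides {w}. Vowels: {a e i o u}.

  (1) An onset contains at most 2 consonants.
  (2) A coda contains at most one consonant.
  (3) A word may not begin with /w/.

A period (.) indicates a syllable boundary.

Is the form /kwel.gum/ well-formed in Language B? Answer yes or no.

yes

/kwel.gum/ — σ1 onset /kw/ (2C), coda /l/ ok; σ2 onset /g/, coda /m/ ok → well-formed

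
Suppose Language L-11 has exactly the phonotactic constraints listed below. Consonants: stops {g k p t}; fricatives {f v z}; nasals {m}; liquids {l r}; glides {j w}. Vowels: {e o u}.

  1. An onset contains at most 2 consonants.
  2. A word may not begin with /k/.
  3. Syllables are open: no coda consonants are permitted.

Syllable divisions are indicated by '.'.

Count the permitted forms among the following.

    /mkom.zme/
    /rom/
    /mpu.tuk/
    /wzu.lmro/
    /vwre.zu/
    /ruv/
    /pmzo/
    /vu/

1

/mkom.zme/ — violates constraint 3: syllable 1 coda /m/ has 1 consonant (> 0) → not permitted
/rom/ — violates constraint 3: syllable 1 coda /m/ has 1 consonant (> 0) → not permitted
/mpu.tuk/ — violates constraint 3: syllable 2 coda /k/ has 1 consonant (> 0) → not permitted
/wzu.lmro/ — violates constraint 1: syllable 2 onset /lmr/ has 3 consonants (> 2) → not permitted
/vwre.zu/ — violates constraint 1: syllable 1 onset /vwr/ has 3 consonants (> 2) → not permitted
/ruv/ — violates constraint 3: syllable 1 coda /v/ has 1 consonant (> 0) → not permitted
/pmzo/ — violates constraint 1: syllable 1 onset /pmz/ has 3 consonants (> 2) → not permitted
/vu/ — σ1 onset /v/, coda /∅/ ok → permitted
Permitted: /vu/ → 1.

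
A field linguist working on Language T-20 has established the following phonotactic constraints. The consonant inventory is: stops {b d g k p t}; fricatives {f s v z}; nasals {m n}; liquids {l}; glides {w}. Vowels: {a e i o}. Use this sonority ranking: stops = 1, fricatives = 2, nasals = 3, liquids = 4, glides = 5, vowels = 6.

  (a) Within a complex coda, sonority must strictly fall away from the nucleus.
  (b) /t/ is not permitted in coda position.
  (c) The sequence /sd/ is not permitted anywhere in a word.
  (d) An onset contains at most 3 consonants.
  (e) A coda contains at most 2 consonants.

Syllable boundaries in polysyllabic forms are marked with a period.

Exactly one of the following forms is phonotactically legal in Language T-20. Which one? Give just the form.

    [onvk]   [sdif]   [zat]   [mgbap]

[onvk] — violates constraint (e): syllable 1 coda /nvk/ has 3 consonants (> 2) → phonotactically illegal
[sdif] — violates constraint (c): contains banned sequence /sd/ → phonotactically illegal
[zat] — violates constraint (b): syllable 1 coda contains /t/ → phonotactically illegal
[mgbap] — σ1 onset /mgb/ (3C), coda /p/ ok → phonotactically legal

[mgbap]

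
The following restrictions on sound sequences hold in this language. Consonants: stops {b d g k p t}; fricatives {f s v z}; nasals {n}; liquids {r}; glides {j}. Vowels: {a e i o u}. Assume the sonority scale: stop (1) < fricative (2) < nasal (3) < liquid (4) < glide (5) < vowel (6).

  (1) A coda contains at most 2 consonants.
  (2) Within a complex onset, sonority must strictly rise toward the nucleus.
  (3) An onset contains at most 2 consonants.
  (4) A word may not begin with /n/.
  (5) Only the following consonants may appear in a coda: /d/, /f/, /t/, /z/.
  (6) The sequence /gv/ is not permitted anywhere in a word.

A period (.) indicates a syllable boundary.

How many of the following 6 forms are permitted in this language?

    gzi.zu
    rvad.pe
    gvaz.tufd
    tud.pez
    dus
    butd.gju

gzi.zu — σ1 onset /gz/ (1→2 rises), coda /∅/ ok; σ2 onset /z/, coda /∅/ ok → permitted
rvad.pe — violates constraint 2: syllable 1 onset /rv/: /r/ (liquid, 4) → /v/ (fricative, 2) does not rise → not permitted
gvaz.tufd — violates constraint 6: contains banned sequence /gv/ → not permitted
tud.pez — σ1 onset /t/, coda /d/ ok; σ2 onset /p/, coda /z/ ok → permitted
dus — violates constraint 5: syllable 1 coda contains /s/, which is not a licensed coda consonant → not permitted
butd.gju — σ1 onset /b/, coda /td/ (2C) ok; σ2 onset /gj/ (1→5 rises), coda /∅/ ok → permitted
Permitted: gzi.zu, tud.pez, butd.gju → 3.

3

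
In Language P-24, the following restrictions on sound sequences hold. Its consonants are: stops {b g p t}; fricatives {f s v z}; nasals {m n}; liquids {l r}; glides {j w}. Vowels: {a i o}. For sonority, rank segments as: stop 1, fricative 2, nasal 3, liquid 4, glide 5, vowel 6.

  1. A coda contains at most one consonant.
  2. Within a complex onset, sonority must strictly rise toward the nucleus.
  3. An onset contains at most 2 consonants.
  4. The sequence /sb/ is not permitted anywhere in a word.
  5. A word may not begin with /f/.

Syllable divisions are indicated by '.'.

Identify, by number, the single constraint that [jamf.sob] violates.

[jamf.sob]: syllable 1 coda /mf/ has 2 consonants (> 1).
This is a violation of constraint 1: "A coda contains at most one consonant."
The remaining constraints (2, 3, 4, 5) are satisfied.

1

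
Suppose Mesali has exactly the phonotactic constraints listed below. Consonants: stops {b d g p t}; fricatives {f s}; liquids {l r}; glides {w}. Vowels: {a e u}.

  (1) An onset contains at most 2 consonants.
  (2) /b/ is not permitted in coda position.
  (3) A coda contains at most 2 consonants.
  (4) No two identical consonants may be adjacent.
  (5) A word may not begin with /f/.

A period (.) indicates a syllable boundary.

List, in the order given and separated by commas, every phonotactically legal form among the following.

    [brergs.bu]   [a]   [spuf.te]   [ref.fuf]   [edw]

[brergs.bu] — violates constraint 3: syllable 1 coda /rgs/ has 3 consonants (> 2) → phonotactically illegal
[a] — σ1 onset /∅/, coda /∅/ ok → phonotactically legal
[spuf.te] — σ1 onset /sp/ (2C), coda /f/ ok; σ2 onset /t/, coda /∅/ ok → phonotactically legal
[ref.fuf] — violates constraint 4: adjacent identical consonants /ff/ → phonotactically illegal
[edw] — σ1 onset /∅/, coda /dw/ (2C) ok → phonotactically legal

[a], [spuf.te], [edw]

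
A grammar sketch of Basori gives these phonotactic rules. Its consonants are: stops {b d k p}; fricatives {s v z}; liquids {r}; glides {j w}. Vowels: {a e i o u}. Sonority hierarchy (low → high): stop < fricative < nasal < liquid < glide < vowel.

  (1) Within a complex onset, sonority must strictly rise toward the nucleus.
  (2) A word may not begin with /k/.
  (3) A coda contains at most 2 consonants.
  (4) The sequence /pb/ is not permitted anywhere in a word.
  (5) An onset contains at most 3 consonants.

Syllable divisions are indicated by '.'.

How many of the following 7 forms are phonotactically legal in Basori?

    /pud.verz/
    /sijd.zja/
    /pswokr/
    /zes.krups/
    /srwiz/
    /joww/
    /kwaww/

6

/pud.verz/ — σ1 onset /p/, coda /d/ ok; σ2 onset /v/, coda /rz/ (2C) ok → phonotactically legal
/sijd.zja/ — σ1 onset /s/, coda /jd/ (2C) ok; σ2 onset /zj/ (2→5 rises), coda /∅/ ok → phonotactically legal
/pswokr/ — σ1 onset /psw/ (1→2→5 rises), coda /kr/ (2C) ok → phonotactically legal
/zes.krups/ — σ1 onset /z/, coda /s/ ok; σ2 onset /kr/ (1→4 rises), coda /ps/ (2C) ok → phonotactically legal
/srwiz/ — σ1 onset /srw/ (2→4→5 rises), coda /z/ ok → phonotactically legal
/joww/ — σ1 onset /j/, coda /ww/ (2C) ok → phonotactically legal
/kwaww/ — violates constraint 2: word begins with /k/ → phonotactically illegal
Phonotactically legal: /pud.verz/, /sijd.zja/, /pswokr/, /zes.krups/, /srwiz/, /joww/ → 6.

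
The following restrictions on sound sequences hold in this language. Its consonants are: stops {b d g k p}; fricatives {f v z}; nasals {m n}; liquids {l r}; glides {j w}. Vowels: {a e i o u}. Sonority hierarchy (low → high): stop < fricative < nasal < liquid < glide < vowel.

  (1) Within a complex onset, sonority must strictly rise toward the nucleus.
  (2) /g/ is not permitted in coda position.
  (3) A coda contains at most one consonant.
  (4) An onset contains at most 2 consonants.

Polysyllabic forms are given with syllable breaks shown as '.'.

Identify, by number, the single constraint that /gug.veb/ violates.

/gug.veb/: syllable 1 coda contains /g/.
This is a violation of constraint 2: "/g/ is not permitted in coda position."
The remaining constraints (1, 3, 4) are satisfied.

2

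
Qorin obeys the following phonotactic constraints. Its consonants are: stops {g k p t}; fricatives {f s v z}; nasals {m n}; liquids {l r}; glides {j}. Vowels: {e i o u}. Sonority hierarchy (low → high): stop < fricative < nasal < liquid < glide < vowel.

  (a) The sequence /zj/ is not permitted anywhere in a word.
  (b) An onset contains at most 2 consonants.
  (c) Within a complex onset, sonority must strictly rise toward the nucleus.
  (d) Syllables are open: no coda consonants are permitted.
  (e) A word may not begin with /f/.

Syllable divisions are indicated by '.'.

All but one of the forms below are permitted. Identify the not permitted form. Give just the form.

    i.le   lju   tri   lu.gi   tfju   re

tfju

i.le — σ1 onset /∅/, coda /∅/ ok; σ2 onset /l/, coda /∅/ ok → permitted
lju — σ1 onset /lj/ (4→5 rises), coda /∅/ ok → permitted
tri — σ1 onset /tr/ (1→4 rises), coda /∅/ ok → permitted
lu.gi — σ1 onset /l/, coda /∅/ ok; σ2 onset /g/, coda /∅/ ok → permitted
tfju — violates constraint (b): syllable 1 onset /tfj/ has 3 consonants (> 2) → not permitted
re — σ1 onset /r/, coda /∅/ ok → permitted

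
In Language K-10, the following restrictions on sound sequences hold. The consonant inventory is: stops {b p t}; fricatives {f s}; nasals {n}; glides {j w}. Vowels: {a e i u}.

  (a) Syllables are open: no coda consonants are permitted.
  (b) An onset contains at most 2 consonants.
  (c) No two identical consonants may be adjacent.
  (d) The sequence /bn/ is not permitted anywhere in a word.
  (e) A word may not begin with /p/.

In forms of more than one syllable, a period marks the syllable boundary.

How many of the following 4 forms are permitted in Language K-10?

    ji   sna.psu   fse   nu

ji — σ1 onset /j/, coda /∅/ ok → permitted
sna.psu — σ1 onset /sn/ (2C), coda /∅/ ok; σ2 onset /ps/ (2C), coda /∅/ ok → permitted
fse — σ1 onset /fs/ (2C), coda /∅/ ok → permitted
nu — σ1 onset /n/, coda /∅/ ok → permitted
Permitted: ji, sna.psu, fse, nu → 4.

4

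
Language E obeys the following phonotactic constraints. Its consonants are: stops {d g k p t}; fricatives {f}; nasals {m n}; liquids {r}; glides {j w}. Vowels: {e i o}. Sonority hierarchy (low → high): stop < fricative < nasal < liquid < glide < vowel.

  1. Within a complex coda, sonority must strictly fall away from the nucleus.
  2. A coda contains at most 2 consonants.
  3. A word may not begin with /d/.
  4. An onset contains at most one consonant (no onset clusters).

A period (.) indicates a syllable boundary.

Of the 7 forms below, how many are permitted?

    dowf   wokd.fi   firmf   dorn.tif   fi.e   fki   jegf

1

dowf — violates constraint 3: word begins with /d/ → not permitted
wokd.fi — violates constraint 1: syllable 1 coda /kd/: /k/ (stop, 1) → /d/ (stop, 1) does not fall → not permitted
firmf — violates constraint 2: syllable 1 coda /rmf/ has 3 consonants (> 2) → not permitted
dorn.tif — violates constraint 3: word begins with /d/ → not permitted
fi.e — σ1 onset /f/, coda /∅/ ok; σ2 onset /∅/, coda /∅/ ok → permitted
fki — violates constraint 4: syllable 1 onset /fk/ has 2 consonants (> 1) → not permitted
jegf — violates constraint 1: syllable 1 coda /gf/: /g/ (stop, 1) → /f/ (fricative, 2) does not fall → not permitted
Permitted: fi.e → 1.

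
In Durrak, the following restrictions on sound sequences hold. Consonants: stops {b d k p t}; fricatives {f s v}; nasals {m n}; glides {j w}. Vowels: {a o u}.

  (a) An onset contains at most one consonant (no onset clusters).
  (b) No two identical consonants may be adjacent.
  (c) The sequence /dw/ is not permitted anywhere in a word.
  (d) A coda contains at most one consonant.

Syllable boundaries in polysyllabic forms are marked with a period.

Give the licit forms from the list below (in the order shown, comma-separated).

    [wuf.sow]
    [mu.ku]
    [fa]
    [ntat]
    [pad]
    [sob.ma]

[wuf.sow] — σ1 onset /w/, coda /f/ ok; σ2 onset /s/, coda /w/ ok → licit
[mu.ku] — σ1 onset /m/, coda /∅/ ok; σ2 onset /k/, coda /∅/ ok → licit
[fa] — σ1 onset /f/, coda /∅/ ok → licit
[ntat] — violates constraint (a): syllable 1 onset /nt/ has 2 consonants (> 1) → illicit
[pad] — σ1 onset /p/, coda /d/ ok → licit
[sob.ma] — σ1 onset /s/, coda /b/ ok; σ2 onset /m/, coda /∅/ ok → licit

[wuf.sow], [mu.ku], [fa], [pad], [sob.ma]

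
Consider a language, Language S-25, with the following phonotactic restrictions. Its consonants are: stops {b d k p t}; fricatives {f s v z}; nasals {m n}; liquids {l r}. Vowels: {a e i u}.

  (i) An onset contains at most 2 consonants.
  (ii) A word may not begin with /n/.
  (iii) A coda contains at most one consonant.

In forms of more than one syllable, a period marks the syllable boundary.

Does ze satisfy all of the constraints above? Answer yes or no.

yes

ze — σ1 onset /z/, coda /∅/ ok → phonotactically legal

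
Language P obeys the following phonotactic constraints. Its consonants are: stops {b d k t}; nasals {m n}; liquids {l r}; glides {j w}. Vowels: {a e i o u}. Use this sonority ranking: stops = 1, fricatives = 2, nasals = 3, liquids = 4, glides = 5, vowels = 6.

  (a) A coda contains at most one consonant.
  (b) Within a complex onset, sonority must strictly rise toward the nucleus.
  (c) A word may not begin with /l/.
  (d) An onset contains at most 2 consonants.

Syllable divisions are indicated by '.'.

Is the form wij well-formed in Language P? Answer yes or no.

wij — σ1 onset /w/, coda /j/ ok → well-formed

yes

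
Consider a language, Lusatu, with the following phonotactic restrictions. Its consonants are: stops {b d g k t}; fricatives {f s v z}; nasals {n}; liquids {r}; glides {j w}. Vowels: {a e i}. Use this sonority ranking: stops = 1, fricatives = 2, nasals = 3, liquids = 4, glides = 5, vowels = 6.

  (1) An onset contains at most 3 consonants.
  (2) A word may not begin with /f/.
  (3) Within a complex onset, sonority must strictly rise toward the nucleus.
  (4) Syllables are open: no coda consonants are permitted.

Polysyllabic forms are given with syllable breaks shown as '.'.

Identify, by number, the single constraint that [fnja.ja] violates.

2

[fnja.ja]: word begins with /f/.
This is a violation of constraint 2: "A word may not begin with /f/."
The remaining constraints (1, 3, 4) are satisfied.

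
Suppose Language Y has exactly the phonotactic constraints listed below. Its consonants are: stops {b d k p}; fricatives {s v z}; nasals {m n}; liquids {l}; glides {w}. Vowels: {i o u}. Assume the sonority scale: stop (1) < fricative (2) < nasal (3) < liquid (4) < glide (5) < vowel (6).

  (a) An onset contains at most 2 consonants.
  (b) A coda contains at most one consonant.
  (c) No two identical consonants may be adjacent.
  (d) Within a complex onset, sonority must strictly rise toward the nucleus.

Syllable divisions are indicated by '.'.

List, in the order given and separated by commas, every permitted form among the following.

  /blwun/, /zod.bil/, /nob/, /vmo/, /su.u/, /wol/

/blwun/ — violates constraint (a): syllable 1 onset /blw/ has 3 consonants (> 2) → not permitted
/zod.bil/ — σ1 onset /z/, coda /d/ ok; σ2 onset /b/, coda /l/ ok → permitted
/nob/ — σ1 onset /n/, coda /b/ ok → permitted
/vmo/ — σ1 onset /vm/ (2→3 rises), coda /∅/ ok → permitted
/su.u/ — σ1 onset /s/, coda /∅/ ok; σ2 onset /∅/, coda /∅/ ok → permitted
/wol/ — σ1 onset /w/, coda /l/ ok → permitted

/zod.bil/, /nob/, /vmo/, /su.u/, /wol/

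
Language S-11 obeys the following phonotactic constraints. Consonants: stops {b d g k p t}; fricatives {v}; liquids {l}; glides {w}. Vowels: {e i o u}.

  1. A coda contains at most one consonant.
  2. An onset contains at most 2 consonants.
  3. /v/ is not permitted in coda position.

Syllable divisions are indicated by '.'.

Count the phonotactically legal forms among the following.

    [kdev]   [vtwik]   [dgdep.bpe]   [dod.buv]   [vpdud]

0

[kdev] — violates constraint 3: syllable 1 coda contains /v/ → phonotactically illegal
[vtwik] — violates constraint 2: syllable 1 onset /vtw/ has 3 consonants (> 2) → phonotactically illegal
[dgdep.bpe] — violates constraint 2: syllable 1 onset /dgd/ has 3 consonants (> 2) → phonotactically illegal
[dod.buv] — violates constraint 3: syllable 2 coda contains /v/ → phonotactically illegal
[vpdud] — violates constraint 2: syllable 1 onset /vpd/ has 3 consonants (> 2) → phonotactically illegal
No form is phonotactically legal → 0.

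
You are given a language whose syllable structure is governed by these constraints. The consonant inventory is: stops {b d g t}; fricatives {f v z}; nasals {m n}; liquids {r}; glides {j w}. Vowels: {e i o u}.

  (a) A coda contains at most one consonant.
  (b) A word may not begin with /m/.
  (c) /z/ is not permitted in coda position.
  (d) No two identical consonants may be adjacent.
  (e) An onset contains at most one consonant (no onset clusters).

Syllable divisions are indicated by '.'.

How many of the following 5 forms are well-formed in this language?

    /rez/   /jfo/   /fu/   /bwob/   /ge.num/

2

/rez/ — violates constraint (c): syllable 1 coda contains /z/ → ill-formed
/jfo/ — violates constraint (e): syllable 1 onset /jf/ has 2 consonants (> 1) → ill-formed
/fu/ — σ1 onset /f/, coda /∅/ ok → well-formed
/bwob/ — violates constraint (e): syllable 1 onset /bw/ has 2 consonants (> 1) → ill-formed
/ge.num/ — σ1 onset /g/, coda /∅/ ok; σ2 onset /n/, coda /m/ ok → well-formed
Well-formed: /fu/, /ge.num/ → 2.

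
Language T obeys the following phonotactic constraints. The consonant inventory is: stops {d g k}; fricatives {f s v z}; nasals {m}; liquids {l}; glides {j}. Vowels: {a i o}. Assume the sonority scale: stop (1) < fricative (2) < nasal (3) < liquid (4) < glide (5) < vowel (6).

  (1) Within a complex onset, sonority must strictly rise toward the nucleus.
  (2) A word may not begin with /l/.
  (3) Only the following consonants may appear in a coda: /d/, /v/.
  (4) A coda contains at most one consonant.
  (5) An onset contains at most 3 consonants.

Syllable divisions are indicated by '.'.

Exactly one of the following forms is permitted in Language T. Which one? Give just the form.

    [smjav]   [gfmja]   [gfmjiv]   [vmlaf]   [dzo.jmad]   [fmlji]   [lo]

[smjav]

[smjav] — σ1 onset /smj/ (2→3→5 rises), coda /v/ ok → permitted
[gfmja] — violates constraint 5: syllable 1 onset /gfmj/ has 4 consonants (> 3) → not permitted
[gfmjiv] — violates constraint 5: syllable 1 onset /gfmj/ has 4 consonants (> 3) → not permitted
[vmlaf] — violates constraint 3: syllable 1 coda contains /f/, which is not a licensed coda consonant → not permitted
[dzo.jmad] — violates constraint 1: syllable 2 onset /jm/: /j/ (glide, 5) → /m/ (nasal, 3) does not rise → not permitted
[fmlji] — violates constraint 5: syllable 1 onset /fmlj/ has 4 consonants (> 3) → not permitted
[lo] — violates constraint 2: word begins with /l/ → not permitted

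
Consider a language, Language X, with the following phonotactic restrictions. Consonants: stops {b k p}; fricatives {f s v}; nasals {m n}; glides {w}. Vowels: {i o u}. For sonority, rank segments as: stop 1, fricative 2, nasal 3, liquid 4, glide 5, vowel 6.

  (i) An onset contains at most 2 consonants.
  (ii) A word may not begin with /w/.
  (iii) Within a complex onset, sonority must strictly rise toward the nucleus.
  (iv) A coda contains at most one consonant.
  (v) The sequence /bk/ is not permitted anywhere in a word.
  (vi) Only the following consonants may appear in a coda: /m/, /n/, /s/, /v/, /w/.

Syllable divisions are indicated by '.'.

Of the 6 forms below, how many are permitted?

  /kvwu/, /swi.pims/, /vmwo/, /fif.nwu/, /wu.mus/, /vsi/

/kvwu/ — violates constraint (i): syllable 1 onset /kvw/ has 3 consonants (> 2) → not permitted
/swi.pims/ — violates constraint (iv): syllable 2 coda /ms/ has 2 consonants (> 1) → not permitted
/vmwo/ — violates constraint (i): syllable 1 onset /vmw/ has 3 consonants (> 2) → not permitted
/fif.nwu/ — violates constraint (vi): syllable 1 coda contains /f/, which is not a licensed coda consonant → not permitted
/wu.mus/ — violates constraint (ii): word begins with /w/ → not permitted
/vsi/ — violates constraint (iii): syllable 1 onset /vs/: /v/ (fricative, 2) → /s/ (fricative, 2) does not rise → not permitted
No form is permitted → 0.

0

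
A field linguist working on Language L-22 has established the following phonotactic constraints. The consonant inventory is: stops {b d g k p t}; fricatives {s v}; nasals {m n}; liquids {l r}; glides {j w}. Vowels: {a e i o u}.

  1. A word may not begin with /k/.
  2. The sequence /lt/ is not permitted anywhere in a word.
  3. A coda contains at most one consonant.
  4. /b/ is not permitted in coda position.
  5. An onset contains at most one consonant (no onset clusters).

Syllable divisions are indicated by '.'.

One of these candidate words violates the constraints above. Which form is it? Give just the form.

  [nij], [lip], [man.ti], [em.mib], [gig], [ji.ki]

[nij] — σ1 onset /n/, coda /j/ ok → licit
[lip] — σ1 onset /l/, coda /p/ ok → licit
[man.ti] — σ1 onset /m/, coda /n/ ok; σ2 onset /t/, coda /∅/ ok → licit
[em.mib] — violates constraint 4: syllable 2 coda contains /b/ → illicit
[gig] — σ1 onset /g/, coda /g/ ok → licit
[ji.ki] — σ1 onset /j/, coda /∅/ ok; σ2 onset /k/, coda /∅/ ok → licit

[em.mib]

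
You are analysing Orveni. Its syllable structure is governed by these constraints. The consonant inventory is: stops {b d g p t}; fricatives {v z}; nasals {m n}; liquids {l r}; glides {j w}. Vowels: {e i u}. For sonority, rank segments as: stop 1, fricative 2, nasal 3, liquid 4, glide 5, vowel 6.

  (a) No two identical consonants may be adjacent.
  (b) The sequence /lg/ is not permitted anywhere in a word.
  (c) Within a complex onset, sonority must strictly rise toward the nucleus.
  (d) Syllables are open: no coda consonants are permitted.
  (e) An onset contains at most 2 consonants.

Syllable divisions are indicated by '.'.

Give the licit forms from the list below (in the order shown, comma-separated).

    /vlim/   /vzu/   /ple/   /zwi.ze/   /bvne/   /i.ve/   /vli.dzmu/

/vlim/ — violates constraint (d): syllable 1 coda /m/ has 1 consonant (> 0) → illicit
/vzu/ — violates constraint (c): syllable 1 onset /vz/: /v/ (fricative, 2) → /z/ (fricative, 2) does not rise → illicit
/ple/ — σ1 onset /pl/ (1→4 rises), coda /∅/ ok → licit
/zwi.ze/ — σ1 onset /zw/ (2→5 rises), coda /∅/ ok; σ2 onset /z/, coda /∅/ ok → licit
/bvne/ — violates constraint (e): syllable 1 onset /bvn/ has 3 consonants (> 2) → illicit
/i.ve/ — σ1 onset /∅/, coda /∅/ ok; σ2 onset /v/, coda /∅/ ok → licit
/vli.dzmu/ — violates constraint (e): syllable 2 onset /dzm/ has 3 consonants (> 2) → illicit

/ple/, /zwi.ze/, /i.ve/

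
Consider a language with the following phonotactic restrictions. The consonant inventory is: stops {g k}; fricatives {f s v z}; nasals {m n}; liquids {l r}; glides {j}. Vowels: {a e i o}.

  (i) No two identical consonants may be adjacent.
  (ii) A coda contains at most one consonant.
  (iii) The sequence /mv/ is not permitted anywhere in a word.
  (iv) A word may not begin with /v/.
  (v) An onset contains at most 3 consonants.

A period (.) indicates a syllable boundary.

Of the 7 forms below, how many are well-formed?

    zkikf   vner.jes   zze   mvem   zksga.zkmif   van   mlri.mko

1

zkikf — violates constraint (ii): syllable 1 coda /kf/ has 2 consonants (> 1) → ill-formed
vner.jes — violates constraint (iv): word begins with /v/ → ill-formed
zze — violates constraint (i): adjacent identical consonants /zz/ → ill-formed
mvem — violates constraint (iii): contains banned sequence /mv/ → ill-formed
zksga.zkmif — violates constraint (v): syllable 1 onset /zksg/ has 4 consonants (> 3) → ill-formed
van — violates constraint (iv): word begins with /v/ → ill-formed
mlri.mko — σ1 onset /mlr/ (3C), coda /∅/ ok; σ2 onset /mk/ (2C), coda /∅/ ok → well-formed
Well-formed: mlri.mko → 1.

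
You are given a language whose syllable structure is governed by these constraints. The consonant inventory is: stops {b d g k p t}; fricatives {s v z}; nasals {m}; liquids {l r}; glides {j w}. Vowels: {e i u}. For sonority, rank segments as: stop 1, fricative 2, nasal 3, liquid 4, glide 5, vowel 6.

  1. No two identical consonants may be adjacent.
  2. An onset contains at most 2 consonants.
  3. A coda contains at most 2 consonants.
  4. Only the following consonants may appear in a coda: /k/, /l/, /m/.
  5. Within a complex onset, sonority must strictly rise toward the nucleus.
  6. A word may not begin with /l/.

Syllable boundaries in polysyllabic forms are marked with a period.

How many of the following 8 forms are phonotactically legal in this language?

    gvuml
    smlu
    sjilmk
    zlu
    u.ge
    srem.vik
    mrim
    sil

6

gvuml — σ1 onset /gv/ (1→2 rises), coda /ml/ (2C) ok → phonotactically legal
smlu — violates constraint 2: syllable 1 onset /sml/ has 3 consonants (> 2) → phonotactically illegal
sjilmk — violates constraint 3: syllable 1 coda /lmk/ has 3 consonants (> 2) → phonotactically illegal
zlu — σ1 onset /zl/ (2→4 rises), coda /∅/ ok → phonotactically legal
u.ge — σ1 onset /∅/, coda /∅/ ok; σ2 onset /g/, coda /∅/ ok → phonotactically legal
srem.vik — σ1 onset /sr/ (2→4 rises), coda /m/ ok; σ2 onset /v/, coda /k/ ok → phonotactically legal
mrim — σ1 onset /mr/ (3→4 rises), coda /m/ ok → phonotactically legal
sil — σ1 onset /s/, coda /l/ ok → phonotactically legal
Phonotactically legal: gvuml, zlu, u.ge, srem.vik, mrim, sil → 6.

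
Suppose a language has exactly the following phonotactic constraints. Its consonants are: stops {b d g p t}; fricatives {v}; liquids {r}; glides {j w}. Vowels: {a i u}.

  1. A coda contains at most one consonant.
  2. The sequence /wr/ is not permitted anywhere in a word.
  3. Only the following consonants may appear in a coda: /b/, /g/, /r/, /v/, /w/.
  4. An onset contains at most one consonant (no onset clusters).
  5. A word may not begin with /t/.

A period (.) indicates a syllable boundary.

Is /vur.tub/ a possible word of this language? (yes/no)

yes

/vur.tub/ — σ1 onset /v/, coda /r/ ok; σ2 onset /t/, coda /b/ ok → licit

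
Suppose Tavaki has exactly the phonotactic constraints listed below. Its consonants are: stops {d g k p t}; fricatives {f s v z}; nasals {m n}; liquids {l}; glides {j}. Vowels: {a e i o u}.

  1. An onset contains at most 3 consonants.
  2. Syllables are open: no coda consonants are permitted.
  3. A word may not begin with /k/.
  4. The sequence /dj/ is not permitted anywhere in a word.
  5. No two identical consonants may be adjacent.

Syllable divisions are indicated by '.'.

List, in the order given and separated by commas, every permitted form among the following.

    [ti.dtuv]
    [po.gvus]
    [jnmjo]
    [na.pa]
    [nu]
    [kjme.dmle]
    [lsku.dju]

[ti.dtuv] — violates constraint 2: syllable 2 coda /v/ has 1 consonant (> 0) → not permitted
[po.gvus] — violates constraint 2: syllable 2 coda /s/ has 1 consonant (> 0) → not permitted
[jnmjo] — violates constraint 1: syllable 1 onset /jnmj/ has 4 consonants (> 3) → not permitted
[na.pa] — σ1 onset /n/, coda /∅/ ok; σ2 onset /p/, coda /∅/ ok → permitted
[nu] — σ1 onset /n/, coda /∅/ ok → permitted
[kjme.dmle] — violates constraint 3: word begins with /k/ → not permitted
[lsku.dju] — violates constraint 4: contains banned sequence /dj/ → not permitted

[na.pa], [nu]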